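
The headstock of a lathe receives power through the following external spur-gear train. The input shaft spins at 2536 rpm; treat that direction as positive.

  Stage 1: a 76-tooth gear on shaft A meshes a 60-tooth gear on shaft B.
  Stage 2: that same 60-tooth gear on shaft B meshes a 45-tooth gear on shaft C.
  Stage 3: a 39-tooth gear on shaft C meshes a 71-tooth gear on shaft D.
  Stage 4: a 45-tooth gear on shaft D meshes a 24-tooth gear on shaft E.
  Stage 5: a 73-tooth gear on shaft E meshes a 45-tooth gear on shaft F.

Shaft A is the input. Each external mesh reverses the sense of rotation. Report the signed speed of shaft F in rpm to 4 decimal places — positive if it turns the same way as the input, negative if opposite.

Stage 1 [76T→60T]: ω = 2536.0000×76/60 = 3212.2667 rpm, dir flips to −; running = −3212.2667
Stage 2 [60T→45T]: ω = 3212.2667×60/45 = 4283.0222 rpm, dir flips to +; running = +4283.0222
Stage 3 [39T→71T]: ω = 4283.0222×39/71 = 2352.6460 rpm, dir flips to −; running = −2352.6460
Stage 4 [45T→24T]: ω = 2352.6460×45/24 = 4411.2113 rpm, dir flips to +; running = +4411.2113
Stage 5 [73T→45T]: ω = 4411.2113×73/45 = 7155.9649 rpm, dir flips to −; running = −7155.9649

-7155.9649 rpm (opposite to input, |ω| = 7155.9649 rpm)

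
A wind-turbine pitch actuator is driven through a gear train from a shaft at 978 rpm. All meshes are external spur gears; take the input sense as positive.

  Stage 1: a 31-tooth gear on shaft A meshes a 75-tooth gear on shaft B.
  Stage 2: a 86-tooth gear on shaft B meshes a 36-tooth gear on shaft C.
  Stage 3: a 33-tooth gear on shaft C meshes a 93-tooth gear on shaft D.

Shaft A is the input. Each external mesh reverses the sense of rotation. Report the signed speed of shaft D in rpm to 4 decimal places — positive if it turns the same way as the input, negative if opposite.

Stage 1 [31T→75T]: ω = 978.0000×31/75 = 404.2400 rpm, dir flips to −; running = −404.2400
Stage 2 [86T→36T]: ω = 404.2400×86/36 = 965.6844 rpm, dir flips to +; running = +965.6844
Stage 3 [33T→93T]: ω = 965.6844×33/93 = 342.6622 rpm, dir flips to −; running = −342.6622

-342.6622 rpm (opposite to input, |ω| = 342.6622 rpm)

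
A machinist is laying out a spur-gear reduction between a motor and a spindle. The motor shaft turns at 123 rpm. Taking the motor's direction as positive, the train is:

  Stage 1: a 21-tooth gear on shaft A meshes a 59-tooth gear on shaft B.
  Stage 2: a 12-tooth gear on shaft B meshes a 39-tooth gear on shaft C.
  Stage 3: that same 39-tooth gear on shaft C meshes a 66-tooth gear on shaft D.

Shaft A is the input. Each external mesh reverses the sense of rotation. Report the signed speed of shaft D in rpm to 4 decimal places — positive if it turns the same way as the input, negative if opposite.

Stage 1 [21T→59T]: ω = 123.0000×21/59 = 43.7797 rpm, dir flips to −; running = −43.7797
Stage 2 [12T→39T]: ω = 43.7797×12/39 = 13.4707 rpm, dir flips to +; running = +13.4707
Stage 3 [39T→66T]: ω = 13.4707×39/66 = 7.9599 rpm, dir flips to −; running = −7.9599

-7.9599 rpm (opposite to input, |ω| = 7.9599 rpm)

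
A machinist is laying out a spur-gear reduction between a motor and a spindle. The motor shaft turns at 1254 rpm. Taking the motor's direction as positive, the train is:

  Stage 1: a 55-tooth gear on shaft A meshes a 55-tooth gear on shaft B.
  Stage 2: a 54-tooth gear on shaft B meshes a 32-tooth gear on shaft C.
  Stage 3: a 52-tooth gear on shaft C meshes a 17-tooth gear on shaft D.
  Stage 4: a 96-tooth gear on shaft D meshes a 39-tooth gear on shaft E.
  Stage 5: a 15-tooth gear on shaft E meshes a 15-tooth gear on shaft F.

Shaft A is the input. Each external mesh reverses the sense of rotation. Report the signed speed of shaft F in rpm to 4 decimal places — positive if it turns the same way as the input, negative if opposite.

Stage 1 [55T→55T]: ω = 1254.0000×55/55 = 1254.0000 rpm, dir flips to −; running = −1254.0000
Stage 2 [54T→32T]: ω = 1254.0000×54/32 = 2116.1250 rpm, dir flips to +; running = +2116.1250
Stage 3 [52T→17T]: ω = 2116.1250×52/17 = 6472.8529 rpm, dir flips to −; running = −6472.8529
Stage 4 [96T→39T]: ω = 6472.8529×96/39 = 15933.1765 rpm, dir flips to +; running = +15933.1765
Stage 5 [15T→15T]: ω = 15933.1765×15/15 = 15933.1765 rpm, dir flips to −; running = −15933.1765

-15933.1765 rpm (opposite to input, |ω| = 15933.1765 rpm)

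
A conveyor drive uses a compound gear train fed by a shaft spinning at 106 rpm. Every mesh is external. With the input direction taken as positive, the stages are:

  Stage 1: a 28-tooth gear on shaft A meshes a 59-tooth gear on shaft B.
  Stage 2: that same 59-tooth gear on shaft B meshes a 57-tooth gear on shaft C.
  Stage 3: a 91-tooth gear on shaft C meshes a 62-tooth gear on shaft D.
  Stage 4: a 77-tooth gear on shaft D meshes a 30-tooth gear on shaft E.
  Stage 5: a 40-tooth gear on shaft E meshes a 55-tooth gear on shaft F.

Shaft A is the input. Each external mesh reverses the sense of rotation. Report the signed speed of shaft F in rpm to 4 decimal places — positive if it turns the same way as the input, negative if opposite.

-142.6611 rpm (opposite to input, |ω| = 142.6611 rpm)

Stage 1 [28T→59T]: ω = 106.0000×28/59 = 50.3051 rpm, dir flips to −; running = −50.3051
Stage 2 [59T→57T]: ω = 50.3051×59/57 = 52.0702 rpm, dir flips to +; running = +52.0702
Stage 3 [91T→62T]: ω = 52.0702×91/62 = 76.4256 rpm, dir flips to −; running = −76.4256
Stage 4 [77T→30T]: ω = 76.4256×77/30 = 196.1590 rpm, dir flips to +; running = +196.1590
Stage 5 [40T→55T]: ω = 196.1590×40/55 = 142.6611 rpm, dir flips to −; running = −142.6611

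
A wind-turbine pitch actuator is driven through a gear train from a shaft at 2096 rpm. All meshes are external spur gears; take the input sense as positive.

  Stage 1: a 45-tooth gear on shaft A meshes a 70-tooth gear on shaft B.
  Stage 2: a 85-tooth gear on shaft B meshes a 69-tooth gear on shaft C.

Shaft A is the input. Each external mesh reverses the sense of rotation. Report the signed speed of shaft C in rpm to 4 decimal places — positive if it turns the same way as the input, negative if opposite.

Stage 1 [45T→70T]: ω = 2096.0000×45/70 = 1347.4286 rpm, dir flips to −; running = −1347.4286
Stage 2 [85T→69T]: ω = 1347.4286×85/69 = 1659.8758 rpm, dir flips to +; running = +1659.8758

+1659.8758 rpm (same as input, |ω| = 1659.8758 rpm)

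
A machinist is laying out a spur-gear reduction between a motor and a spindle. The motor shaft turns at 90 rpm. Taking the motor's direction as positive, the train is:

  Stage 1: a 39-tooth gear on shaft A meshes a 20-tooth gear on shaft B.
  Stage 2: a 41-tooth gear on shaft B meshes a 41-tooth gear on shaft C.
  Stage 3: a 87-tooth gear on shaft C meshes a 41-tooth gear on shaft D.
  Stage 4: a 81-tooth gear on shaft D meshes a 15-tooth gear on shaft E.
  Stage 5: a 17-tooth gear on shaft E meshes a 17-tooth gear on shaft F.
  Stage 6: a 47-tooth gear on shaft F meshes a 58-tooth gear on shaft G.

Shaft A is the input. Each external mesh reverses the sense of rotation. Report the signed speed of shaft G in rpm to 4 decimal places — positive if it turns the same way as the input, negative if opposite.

Stage 1 [39T→20T]: ω = 90.0000×39/20 = 175.5000 rpm, dir flips to −; running = −175.5000
Stage 2 [41T→41T]: ω = 175.5000×41/41 = 175.5000 rpm, dir flips to +; running = +175.5000
Stage 3 [87T→41T]: ω = 175.5000×87/41 = 372.4024 rpm, dir flips to −; running = −372.4024
Stage 4 [81T→15T]: ω = 372.4024×81/15 = 2010.9732 rpm, dir flips to +; running = +2010.9732
Stage 5 [17T→17T]: ω = 2010.9732×17/17 = 2010.9732 rpm, dir flips to −; running = −2010.9732
Stage 6 [47T→58T]: ω = 2010.9732×47/58 = 1629.5817 rpm, dir flips to +; running = +1629.5817

+1629.5817 rpm (same as input, |ω| = 1629.5817 rpm)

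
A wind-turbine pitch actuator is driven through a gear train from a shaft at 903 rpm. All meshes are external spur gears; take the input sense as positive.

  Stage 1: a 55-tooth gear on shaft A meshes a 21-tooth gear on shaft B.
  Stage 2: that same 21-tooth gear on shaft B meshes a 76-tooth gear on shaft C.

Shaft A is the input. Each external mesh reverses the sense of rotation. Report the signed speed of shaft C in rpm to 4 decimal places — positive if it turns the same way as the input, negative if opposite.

+653.4868 rpm (same as input, |ω| = 653.4868 rpm)

Stage 1 [55T→21T]: ω = 903.0000×55/21 = 2365.0000 rpm, dir flips to −; running = −2365.0000
Stage 2 [21T→76T]: ω = 2365.0000×21/76 = 653.4868 rpm, dir flips to +; running = +653.4868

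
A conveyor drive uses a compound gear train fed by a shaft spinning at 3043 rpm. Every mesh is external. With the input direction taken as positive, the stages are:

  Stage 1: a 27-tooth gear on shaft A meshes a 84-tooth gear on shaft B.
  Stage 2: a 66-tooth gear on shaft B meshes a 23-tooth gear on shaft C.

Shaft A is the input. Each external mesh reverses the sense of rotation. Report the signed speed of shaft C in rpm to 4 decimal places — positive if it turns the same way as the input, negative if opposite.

Stage 1 [27T→84T]: ω = 3043.0000×27/84 = 978.1071 rpm, dir flips to −; running = −978.1071
Stage 2 [66T→23T]: ω = 978.1071×66/23 = 2806.7422 rpm, dir flips to +; running = +2806.7422

+2806.7422 rpm (same as input, |ω| = 2806.7422 rpm)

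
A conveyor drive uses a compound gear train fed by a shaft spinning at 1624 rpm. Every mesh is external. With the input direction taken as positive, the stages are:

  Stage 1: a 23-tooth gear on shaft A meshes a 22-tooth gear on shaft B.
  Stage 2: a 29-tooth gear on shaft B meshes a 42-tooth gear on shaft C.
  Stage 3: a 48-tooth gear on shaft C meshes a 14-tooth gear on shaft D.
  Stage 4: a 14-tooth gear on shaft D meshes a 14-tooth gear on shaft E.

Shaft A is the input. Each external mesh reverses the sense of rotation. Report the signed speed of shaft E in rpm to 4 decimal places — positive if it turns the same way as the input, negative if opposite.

Stage 1 [23T→22T]: ω = 1624.0000×23/22 = 1697.8182 rpm, dir flips to −; running = −1697.8182
Stage 2 [29T→42T]: ω = 1697.8182×29/42 = 1172.3030 rpm, dir flips to +; running = +1172.3030
Stage 3 [48T→14T]: ω = 1172.3030×48/14 = 4019.3247 rpm, dir flips to −; running = −4019.3247
Stage 4 [14T→14T]: ω = 4019.3247×14/14 = 4019.3247 rpm, dir flips to +; running = +4019.3247

+4019.3247 rpm (same as input, |ω| = 4019.3247 rpm)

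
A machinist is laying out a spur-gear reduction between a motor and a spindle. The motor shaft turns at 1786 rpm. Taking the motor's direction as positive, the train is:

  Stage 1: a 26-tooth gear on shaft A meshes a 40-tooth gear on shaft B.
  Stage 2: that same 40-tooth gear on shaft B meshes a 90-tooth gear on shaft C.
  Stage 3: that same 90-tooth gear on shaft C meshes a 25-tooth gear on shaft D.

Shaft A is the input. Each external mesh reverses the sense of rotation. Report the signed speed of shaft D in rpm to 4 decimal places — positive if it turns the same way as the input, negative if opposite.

-1857.4400 rpm (opposite to input, |ω| = 1857.4400 rpm)

Stage 1 [26T→40T]: ω = 1786.0000×26/40 = 1160.9000 rpm, dir flips to −; running = −1160.9000
Stage 2 [40T→90T]: ω = 1160.9000×40/90 = 515.9556 rpm, dir flips to +; running = +515.9556
Stage 3 [90T→25T]: ω = 515.9556×90/25 = 1857.4400 rpm, dir flips to −; running = −1857.4400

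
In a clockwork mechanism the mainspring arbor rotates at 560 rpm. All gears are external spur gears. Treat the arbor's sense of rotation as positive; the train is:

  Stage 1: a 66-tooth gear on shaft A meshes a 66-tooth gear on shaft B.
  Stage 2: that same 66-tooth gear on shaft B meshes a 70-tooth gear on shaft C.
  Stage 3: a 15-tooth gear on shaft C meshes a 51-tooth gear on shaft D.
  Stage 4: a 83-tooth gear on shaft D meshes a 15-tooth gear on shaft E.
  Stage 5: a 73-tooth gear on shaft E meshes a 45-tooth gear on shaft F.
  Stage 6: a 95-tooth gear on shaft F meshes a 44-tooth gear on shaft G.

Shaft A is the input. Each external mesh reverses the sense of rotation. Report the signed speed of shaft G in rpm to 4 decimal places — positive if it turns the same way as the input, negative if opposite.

+3009.6993 rpm (same as input, |ω| = 3009.6993 rpm)

Stage 1 [66T→66T]: ω = 560.0000×66/66 = 560.0000 rpm, dir flips to −; running = −560.0000
Stage 2 [66T→70T]: ω = 560.0000×66/70 = 528.0000 rpm, dir flips to +; running = +528.0000
Stage 3 [15T→51T]: ω = 528.0000×15/51 = 155.2941 rpm, dir flips to −; running = −155.2941
Stage 4 [83T→15T]: ω = 155.2941×83/15 = 859.2941 rpm, dir flips to +; running = +859.2941
Stage 5 [73T→45T]: ω = 859.2941×73/45 = 1393.9660 rpm, dir flips to −; running = −1393.9660
Stage 6 [95T→44T]: ω = 1393.9660×95/44 = 3009.6993 rpm, dir flips to +; running = +3009.6993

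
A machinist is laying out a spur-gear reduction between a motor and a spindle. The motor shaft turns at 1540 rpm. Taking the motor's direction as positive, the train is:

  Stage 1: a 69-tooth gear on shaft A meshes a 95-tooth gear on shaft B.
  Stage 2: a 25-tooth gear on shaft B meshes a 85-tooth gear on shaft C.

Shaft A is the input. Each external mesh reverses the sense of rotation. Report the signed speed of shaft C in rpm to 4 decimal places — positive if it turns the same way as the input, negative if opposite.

Stage 1 [69T→95T]: ω = 1540.0000×69/95 = 1118.5263 rpm, dir flips to −; running = −1118.5263
Stage 2 [25T→85T]: ω = 1118.5263×25/85 = 328.9783 rpm, dir flips to +; running = +328.9783

+328.9783 rpm (same as input, |ω| = 328.9783 rpm)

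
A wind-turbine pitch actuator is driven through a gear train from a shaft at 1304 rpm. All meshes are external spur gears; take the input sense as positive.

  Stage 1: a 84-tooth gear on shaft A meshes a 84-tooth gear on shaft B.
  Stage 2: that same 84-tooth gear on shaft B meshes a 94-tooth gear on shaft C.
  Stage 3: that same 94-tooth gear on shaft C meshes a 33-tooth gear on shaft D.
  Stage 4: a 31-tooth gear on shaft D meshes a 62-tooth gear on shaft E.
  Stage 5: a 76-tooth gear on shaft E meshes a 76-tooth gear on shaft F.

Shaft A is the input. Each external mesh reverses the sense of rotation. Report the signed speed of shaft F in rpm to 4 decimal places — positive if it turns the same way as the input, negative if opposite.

-1659.6364 rpm (opposite to input, |ω| = 1659.6364 rpm)

Stage 1 [84T→84T]: ω = 1304.0000×84/84 = 1304.0000 rpm, dir flips to −; running = −1304.0000
Stage 2 [84T→94T]: ω = 1304.0000×84/94 = 1165.2766 rpm, dir flips to +; running = +1165.2766
Stage 3 [94T→33T]: ω = 1165.2766×94/33 = 3319.2727 rpm, dir flips to −; running = −3319.2727
Stage 4 [31T→62T]: ω = 3319.2727×31/62 = 1659.6364 rpm, dir flips to +; running = +1659.6364
Stage 5 [76T→76T]: ω = 1659.6364×76/76 = 1659.6364 rpm, dir flips to −; running = −1659.6364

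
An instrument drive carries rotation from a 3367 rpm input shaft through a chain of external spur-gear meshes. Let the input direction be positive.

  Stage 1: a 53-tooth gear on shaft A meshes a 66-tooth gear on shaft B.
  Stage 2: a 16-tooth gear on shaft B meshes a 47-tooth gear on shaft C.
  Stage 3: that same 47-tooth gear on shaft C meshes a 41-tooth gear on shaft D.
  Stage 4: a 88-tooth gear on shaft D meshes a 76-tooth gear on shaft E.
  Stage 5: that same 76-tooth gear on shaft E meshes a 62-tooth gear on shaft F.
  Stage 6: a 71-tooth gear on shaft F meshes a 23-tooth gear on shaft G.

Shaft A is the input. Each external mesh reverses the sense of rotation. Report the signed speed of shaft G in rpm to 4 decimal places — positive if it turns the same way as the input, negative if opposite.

Stage 1 [53T→66T]: ω = 3367.0000×53/66 = 2703.8030 rpm, dir flips to −; running = −2703.8030
Stage 2 [16T→47T]: ω = 2703.8030×16/47 = 920.4436 rpm, dir flips to +; running = +920.4436
Stage 3 [47T→41T]: ω = 920.4436×47/41 = 1055.1426 rpm, dir flips to −; running = −1055.1426
Stage 4 [88T→76T]: ω = 1055.1426×88/76 = 1221.7441 rpm, dir flips to +; running = +1221.7441
Stage 5 [76T→62T]: ω = 1221.7441×76/62 = 1497.6218 rpm, dir flips to −; running = −1497.6218
Stage 6 [71T→23T]: ω = 1497.6218×71/23 = 4623.0934 rpm, dir flips to +; running = +4623.0934

+4623.0934 rpm (same as input, |ω| = 4623.0934 rpm)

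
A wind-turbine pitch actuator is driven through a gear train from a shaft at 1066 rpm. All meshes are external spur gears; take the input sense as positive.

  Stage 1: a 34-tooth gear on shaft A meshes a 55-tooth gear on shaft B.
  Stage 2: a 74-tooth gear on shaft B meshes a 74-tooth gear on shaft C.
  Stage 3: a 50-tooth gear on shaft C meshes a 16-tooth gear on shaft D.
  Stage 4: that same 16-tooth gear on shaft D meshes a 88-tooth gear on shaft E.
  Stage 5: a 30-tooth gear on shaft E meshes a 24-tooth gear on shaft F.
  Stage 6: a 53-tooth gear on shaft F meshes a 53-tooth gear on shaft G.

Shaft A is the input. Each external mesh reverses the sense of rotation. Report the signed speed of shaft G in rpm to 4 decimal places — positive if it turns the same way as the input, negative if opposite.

Stage 1 [34T→55T]: ω = 1066.0000×34/55 = 658.9818 rpm, dir flips to −; running = −658.9818
Stage 2 [74T→74T]: ω = 658.9818×74/74 = 658.9818 rpm, dir flips to +; running = +658.9818
Stage 3 [50T→16T]: ω = 658.9818×50/16 = 2059.3182 rpm, dir flips to −; running = −2059.3182
Stage 4 [16T→88T]: ω = 2059.3182×16/88 = 374.4215 rpm, dir flips to +; running = +374.4215
Stage 5 [30T→24T]: ω = 374.4215×30/24 = 468.0269 rpm, dir flips to −; running = −468.0269
Stage 6 [53T→53T]: ω = 468.0269×53/53 = 468.0269 rpm, dir flips to +; running = +468.0269

+468.0269 rpm (same as input, |ω| = 468.0269 rpm)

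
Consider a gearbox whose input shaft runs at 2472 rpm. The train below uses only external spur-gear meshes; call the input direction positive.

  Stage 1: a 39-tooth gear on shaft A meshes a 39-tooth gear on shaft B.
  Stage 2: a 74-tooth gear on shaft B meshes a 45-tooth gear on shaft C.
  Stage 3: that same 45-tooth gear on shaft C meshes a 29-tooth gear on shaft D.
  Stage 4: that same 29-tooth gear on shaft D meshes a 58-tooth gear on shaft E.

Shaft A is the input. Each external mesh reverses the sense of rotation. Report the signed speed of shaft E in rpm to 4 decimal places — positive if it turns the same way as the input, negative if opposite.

Stage 1 [39T→39T]: ω = 2472.0000×39/39 = 2472.0000 rpm, dir flips to −; running = −2472.0000
Stage 2 [74T→45T]: ω = 2472.0000×74/45 = 4065.0667 rpm, dir flips to +; running = +4065.0667
Stage 3 [45T→29T]: ω = 4065.0667×45/29 = 6307.8621 rpm, dir flips to −; running = −6307.8621
Stage 4 [29T→58T]: ω = 6307.8621×29/58 = 3153.9310 rpm, dir flips to +; running = +3153.9310

+3153.9310 rpm (same as input, |ω| = 3153.9310 rpm)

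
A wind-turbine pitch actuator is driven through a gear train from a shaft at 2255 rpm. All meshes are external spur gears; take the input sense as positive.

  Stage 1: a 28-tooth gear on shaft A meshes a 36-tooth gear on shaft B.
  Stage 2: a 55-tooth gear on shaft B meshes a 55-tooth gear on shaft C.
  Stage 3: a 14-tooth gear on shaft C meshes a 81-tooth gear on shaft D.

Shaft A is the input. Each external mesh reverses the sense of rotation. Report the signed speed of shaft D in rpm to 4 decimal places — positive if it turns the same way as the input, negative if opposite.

Stage 1 [28T→36T]: ω = 2255.0000×28/36 = 1753.8889 rpm, dir flips to −; running = −1753.8889
Stage 2 [55T→55T]: ω = 1753.8889×55/55 = 1753.8889 rpm, dir flips to +; running = +1753.8889
Stage 3 [14T→81T]: ω = 1753.8889×14/81 = 303.1413 rpm, dir flips to −; running = −303.1413

-303.1413 rpm (opposite to input, |ω| = 303.1413 rpm)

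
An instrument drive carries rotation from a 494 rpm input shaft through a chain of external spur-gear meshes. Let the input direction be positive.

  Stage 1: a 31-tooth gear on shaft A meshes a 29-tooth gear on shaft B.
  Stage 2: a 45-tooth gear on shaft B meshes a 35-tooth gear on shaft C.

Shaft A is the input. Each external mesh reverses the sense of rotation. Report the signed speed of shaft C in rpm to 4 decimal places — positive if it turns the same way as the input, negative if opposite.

+678.9458 rpm (same as input, |ω| = 678.9458 rpm)

Stage 1 [31T→29T]: ω = 494.0000×31/29 = 528.0690 rpm, dir flips to −; running = −528.0690
Stage 2 [45T→35T]: ω = 528.0690×45/35 = 678.9458 rpm, dir flips to +; running = +678.9458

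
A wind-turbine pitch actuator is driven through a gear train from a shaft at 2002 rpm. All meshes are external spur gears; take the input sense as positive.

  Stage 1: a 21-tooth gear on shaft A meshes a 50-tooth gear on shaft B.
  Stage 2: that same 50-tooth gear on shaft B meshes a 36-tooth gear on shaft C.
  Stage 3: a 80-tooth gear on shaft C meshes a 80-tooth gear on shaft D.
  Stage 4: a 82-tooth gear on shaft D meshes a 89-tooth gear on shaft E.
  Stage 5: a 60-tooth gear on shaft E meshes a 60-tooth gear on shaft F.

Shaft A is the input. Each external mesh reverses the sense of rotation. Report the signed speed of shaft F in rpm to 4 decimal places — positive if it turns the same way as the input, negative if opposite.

-1075.9813 rpm (opposite to input, |ω| = 1075.9813 rpm)

Stage 1 [21T→50T]: ω = 2002.0000×21/50 = 840.8400 rpm, dir flips to −; running = −840.8400
Stage 2 [50T→36T]: ω = 840.8400×50/36 = 1167.8333 rpm, dir flips to +; running = +1167.8333
Stage 3 [80T→80T]: ω = 1167.8333×80/80 = 1167.8333 rpm, dir flips to −; running = −1167.8333
Stage 4 [82T→89T]: ω = 1167.8333×82/89 = 1075.9813 rpm, dir flips to +; running = +1075.9813
Stage 5 [60T→60T]: ω = 1075.9813×60/60 = 1075.9813 rpm, dir flips to −; running = −1075.9813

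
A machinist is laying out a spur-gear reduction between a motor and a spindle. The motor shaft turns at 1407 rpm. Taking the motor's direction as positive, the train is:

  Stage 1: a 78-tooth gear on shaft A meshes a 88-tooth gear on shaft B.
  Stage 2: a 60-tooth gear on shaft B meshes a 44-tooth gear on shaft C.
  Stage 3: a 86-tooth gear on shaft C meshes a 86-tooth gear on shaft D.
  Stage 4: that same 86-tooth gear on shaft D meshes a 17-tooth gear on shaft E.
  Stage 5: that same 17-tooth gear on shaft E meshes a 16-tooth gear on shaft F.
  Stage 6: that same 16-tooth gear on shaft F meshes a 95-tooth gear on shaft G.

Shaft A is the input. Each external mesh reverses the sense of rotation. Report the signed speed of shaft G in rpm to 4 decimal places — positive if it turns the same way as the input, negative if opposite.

Stage 1 [78T→88T]: ω = 1407.0000×78/88 = 1247.1136 rpm, dir flips to −; running = −1247.1136
Stage 2 [60T→44T]: ω = 1247.1136×60/44 = 1700.6095 rpm, dir flips to +; running = +1700.6095
Stage 3 [86T→86T]: ω = 1700.6095×86/86 = 1700.6095 rpm, dir flips to −; running = −1700.6095
Stage 4 [86T→17T]: ω = 1700.6095×86/17 = 8603.0834 rpm, dir flips to +; running = +8603.0834
Stage 5 [17T→16T]: ω = 8603.0834×17/16 = 9140.7761 rpm, dir flips to −; running = −9140.7761
Stage 6 [16T→95T]: ω = 9140.7761×16/95 = 1539.4991 rpm, dir flips to +; running = +1539.4991

+1539.4991 rpm (same as input, |ω| = 1539.4991 rpm)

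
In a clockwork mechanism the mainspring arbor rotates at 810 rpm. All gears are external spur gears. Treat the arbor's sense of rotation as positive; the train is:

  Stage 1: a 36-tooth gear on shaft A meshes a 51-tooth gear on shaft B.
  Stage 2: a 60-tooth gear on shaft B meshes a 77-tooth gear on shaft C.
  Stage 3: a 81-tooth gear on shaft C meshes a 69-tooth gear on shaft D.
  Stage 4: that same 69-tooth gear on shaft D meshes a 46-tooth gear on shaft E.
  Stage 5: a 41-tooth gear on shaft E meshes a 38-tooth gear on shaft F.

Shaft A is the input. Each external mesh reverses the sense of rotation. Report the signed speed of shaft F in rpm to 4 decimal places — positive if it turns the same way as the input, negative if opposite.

-846.4578 rpm (opposite to input, |ω| = 846.4578 rpm)

Stage 1 [36T→51T]: ω = 810.0000×36/51 = 571.7647 rpm, dir flips to −; running = −571.7647
Stage 2 [60T→77T]: ω = 571.7647×60/77 = 445.5309 rpm, dir flips to +; running = +445.5309
Stage 3 [81T→69T]: ω = 445.5309×81/69 = 523.0146 rpm, dir flips to −; running = −523.0146
Stage 4 [69T→46T]: ω = 523.0146×69/46 = 784.5219 rpm, dir flips to +; running = +784.5219
Stage 5 [41T→38T]: ω = 784.5219×41/38 = 846.4578 rpm, dir flips to −; running = −846.4578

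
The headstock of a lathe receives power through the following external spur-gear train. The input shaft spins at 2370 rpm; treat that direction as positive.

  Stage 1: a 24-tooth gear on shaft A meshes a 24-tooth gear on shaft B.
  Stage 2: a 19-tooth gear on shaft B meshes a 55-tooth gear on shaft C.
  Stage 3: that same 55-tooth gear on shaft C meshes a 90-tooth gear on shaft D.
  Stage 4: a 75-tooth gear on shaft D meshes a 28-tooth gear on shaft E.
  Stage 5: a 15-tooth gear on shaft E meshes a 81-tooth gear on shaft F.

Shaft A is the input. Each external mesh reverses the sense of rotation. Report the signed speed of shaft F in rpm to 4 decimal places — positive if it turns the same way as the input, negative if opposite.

Stage 1 [24T→24T]: ω = 2370.0000×24/24 = 2370.0000 rpm, dir flips to −; running = −2370.0000
Stage 2 [19T→55T]: ω = 2370.0000×19/55 = 818.7273 rpm, dir flips to +; running = +818.7273
Stage 3 [55T→90T]: ω = 818.7273×55/90 = 500.3333 rpm, dir flips to −; running = −500.3333
Stage 4 [75T→28T]: ω = 500.3333×75/28 = 1340.1786 rpm, dir flips to +; running = +1340.1786
Stage 5 [15T→81T]: ω = 1340.1786×15/81 = 248.1812 rpm, dir flips to −; running = −248.1812

-248.1812 rpm (opposite to input, |ω| = 248.1812 rpm)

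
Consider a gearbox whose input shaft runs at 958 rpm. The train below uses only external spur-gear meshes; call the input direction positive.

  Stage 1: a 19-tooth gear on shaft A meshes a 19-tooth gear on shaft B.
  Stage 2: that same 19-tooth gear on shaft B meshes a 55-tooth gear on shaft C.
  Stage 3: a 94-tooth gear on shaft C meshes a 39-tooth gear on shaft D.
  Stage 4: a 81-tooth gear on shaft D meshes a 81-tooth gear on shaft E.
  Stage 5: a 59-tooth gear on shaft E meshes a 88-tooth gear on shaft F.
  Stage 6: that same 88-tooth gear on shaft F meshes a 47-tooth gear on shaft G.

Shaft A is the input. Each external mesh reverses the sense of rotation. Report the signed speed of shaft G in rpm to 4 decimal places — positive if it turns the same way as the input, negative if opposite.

Stage 1 [19T→19T]: ω = 958.0000×19/19 = 958.0000 rpm, dir flips to −; running = −958.0000
Stage 2 [19T→55T]: ω = 958.0000×19/55 = 330.9455 rpm, dir flips to +; running = +330.9455
Stage 3 [94T→39T]: ω = 330.9455×94/39 = 797.6634 rpm, dir flips to −; running = −797.6634
Stage 4 [81T→81T]: ω = 797.6634×81/81 = 797.6634 rpm, dir flips to +; running = +797.6634
Stage 5 [59T→88T]: ω = 797.6634×59/88 = 534.7971 rpm, dir flips to −; running = −534.7971
Stage 6 [88T→47T]: ω = 534.7971×88/47 = 1001.3221 rpm, dir flips to +; running = +1001.3221

+1001.3221 rpm (same as input, |ω| = 1001.3221 rpm)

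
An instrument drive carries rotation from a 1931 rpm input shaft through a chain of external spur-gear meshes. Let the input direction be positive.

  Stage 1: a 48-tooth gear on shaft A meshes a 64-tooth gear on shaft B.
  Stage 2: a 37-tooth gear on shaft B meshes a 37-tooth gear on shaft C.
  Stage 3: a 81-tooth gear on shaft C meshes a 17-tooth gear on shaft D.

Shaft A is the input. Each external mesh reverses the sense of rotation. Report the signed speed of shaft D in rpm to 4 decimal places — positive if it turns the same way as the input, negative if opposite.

Stage 1 [48T→64T]: ω = 1931.0000×48/64 = 1448.2500 rpm, dir flips to −; running = −1448.2500
Stage 2 [37T→37T]: ω = 1448.2500×37/37 = 1448.2500 rpm, dir flips to +; running = +1448.2500
Stage 3 [81T→17T]: ω = 1448.2500×81/17 = 6900.4853 rpm, dir flips to −; running = −6900.4853

-6900.4853 rpm (opposite to input, |ω| = 6900.4853 rpm)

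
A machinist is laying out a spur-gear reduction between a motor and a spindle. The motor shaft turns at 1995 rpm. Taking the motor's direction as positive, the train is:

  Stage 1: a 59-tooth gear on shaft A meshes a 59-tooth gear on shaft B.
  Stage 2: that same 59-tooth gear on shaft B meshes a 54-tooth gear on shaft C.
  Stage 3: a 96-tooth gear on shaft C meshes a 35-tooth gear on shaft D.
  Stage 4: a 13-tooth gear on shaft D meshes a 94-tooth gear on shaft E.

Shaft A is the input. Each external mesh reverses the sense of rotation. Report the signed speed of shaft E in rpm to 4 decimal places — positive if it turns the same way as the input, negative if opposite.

Stage 1 [59T→59T]: ω = 1995.0000×59/59 = 1995.0000 rpm, dir flips to −; running = −1995.0000
Stage 2 [59T→54T]: ω = 1995.0000×59/54 = 2179.7222 rpm, dir flips to +; running = +2179.7222
Stage 3 [96T→35T]: ω = 2179.7222×96/35 = 5978.6667 rpm, dir flips to −; running = −5978.6667
Stage 4 [13T→94T]: ω = 5978.6667×13/94 = 826.8369 rpm, dir flips to +; running = +826.8369

+826.8369 rpm (same as input, |ω| = 826.8369 rpm)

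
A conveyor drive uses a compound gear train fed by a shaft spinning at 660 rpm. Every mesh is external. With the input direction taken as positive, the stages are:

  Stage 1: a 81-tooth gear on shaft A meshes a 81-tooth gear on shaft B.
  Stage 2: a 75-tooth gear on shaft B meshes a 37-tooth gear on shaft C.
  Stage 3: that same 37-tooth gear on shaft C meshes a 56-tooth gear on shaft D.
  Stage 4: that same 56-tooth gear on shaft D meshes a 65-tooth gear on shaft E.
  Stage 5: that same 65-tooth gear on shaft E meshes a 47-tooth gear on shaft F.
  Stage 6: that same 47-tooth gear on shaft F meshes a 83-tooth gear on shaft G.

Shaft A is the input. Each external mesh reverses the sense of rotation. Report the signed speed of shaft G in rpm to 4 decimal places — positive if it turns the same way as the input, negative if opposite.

Stage 1 [81T→81T]: ω = 660.0000×81/81 = 660.0000 rpm, dir flips to −; running = −660.0000
Stage 2 [75T→37T]: ω = 660.0000×75/37 = 1337.8378 rpm, dir flips to +; running = +1337.8378
Stage 3 [37T→56T]: ω = 1337.8378×37/56 = 883.9286 rpm, dir flips to −; running = −883.9286
Stage 4 [56T→65T]: ω = 883.9286×56/65 = 761.5385 rpm, dir flips to +; running = +761.5385
Stage 5 [65T→47T]: ω = 761.5385×65/47 = 1053.1915 rpm, dir flips to −; running = −1053.1915
Stage 6 [47T→83T]: ω = 1053.1915×47/83 = 596.3855 rpm, dir flips to +; running = +596.3855

+596.3855 rpm (same as input, |ω| = 596.3855 rpm)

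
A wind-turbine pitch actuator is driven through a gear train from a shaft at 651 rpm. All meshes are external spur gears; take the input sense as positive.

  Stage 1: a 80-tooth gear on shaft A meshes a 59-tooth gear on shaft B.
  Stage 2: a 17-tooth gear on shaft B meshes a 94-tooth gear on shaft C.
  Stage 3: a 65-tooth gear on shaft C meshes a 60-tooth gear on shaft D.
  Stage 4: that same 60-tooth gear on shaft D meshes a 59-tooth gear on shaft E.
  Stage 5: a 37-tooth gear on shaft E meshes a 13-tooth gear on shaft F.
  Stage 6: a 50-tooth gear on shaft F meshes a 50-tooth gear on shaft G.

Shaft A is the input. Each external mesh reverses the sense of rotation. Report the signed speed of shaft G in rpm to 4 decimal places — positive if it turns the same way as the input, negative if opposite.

Stage 1 [80T→59T]: ω = 651.0000×80/59 = 882.7119 rpm, dir flips to −; running = −882.7119
Stage 2 [17T→94T]: ω = 882.7119×17/94 = 159.6394 rpm, dir flips to +; running = +159.6394
Stage 3 [65T→60T]: ω = 159.6394×65/60 = 172.9427 rpm, dir flips to −; running = −172.9427
Stage 4 [60T→59T]: ω = 172.9427×60/59 = 175.8739 rpm, dir flips to +; running = +175.8739
Stage 5 [37T→13T]: ω = 175.8739×37/13 = 500.5642 rpm, dir flips to −; running = −500.5642
Stage 6 [50T→50T]: ω = 500.5642×50/50 = 500.5642 rpm, dir flips to +; running = +500.5642

+500.5642 rpm (same as input, |ω| = 500.5642 rpm)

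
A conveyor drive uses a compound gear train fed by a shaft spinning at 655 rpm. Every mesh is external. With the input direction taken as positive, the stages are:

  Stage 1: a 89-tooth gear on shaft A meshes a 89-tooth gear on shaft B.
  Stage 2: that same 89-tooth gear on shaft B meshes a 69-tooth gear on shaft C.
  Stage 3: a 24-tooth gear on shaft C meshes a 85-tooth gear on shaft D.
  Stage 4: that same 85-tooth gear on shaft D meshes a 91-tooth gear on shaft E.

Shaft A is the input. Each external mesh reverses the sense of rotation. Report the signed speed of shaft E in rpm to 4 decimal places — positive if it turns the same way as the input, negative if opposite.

Stage 1 [89T→89T]: ω = 655.0000×89/89 = 655.0000 rpm, dir flips to −; running = −655.0000
Stage 2 [89T→69T]: ω = 655.0000×89/69 = 844.8551 rpm, dir flips to +; running = +844.8551
Stage 3 [24T→85T]: ω = 844.8551×24/85 = 238.5473 rpm, dir flips to −; running = −238.5473
Stage 4 [85T→91T]: ω = 238.5473×85/91 = 222.8189 rpm, dir flips to +; running = +222.8189

+222.8189 rpm (same as input, |ω| = 222.8189 rpm)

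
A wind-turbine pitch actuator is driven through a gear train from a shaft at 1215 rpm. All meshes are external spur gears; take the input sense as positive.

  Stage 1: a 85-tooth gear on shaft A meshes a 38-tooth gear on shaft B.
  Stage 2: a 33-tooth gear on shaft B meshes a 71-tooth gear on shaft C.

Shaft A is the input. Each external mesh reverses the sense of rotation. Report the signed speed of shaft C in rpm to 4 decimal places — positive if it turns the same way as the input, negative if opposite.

Stage 1 [85T→38T]: ω = 1215.0000×85/38 = 2717.7632 rpm, dir flips to −; running = −2717.7632
Stage 2 [33T→71T]: ω = 2717.7632×33/71 = 1263.1857 rpm, dir flips to +; running = +1263.1857

+1263.1857 rpm (same as input, |ω| = 1263.1857 rpm)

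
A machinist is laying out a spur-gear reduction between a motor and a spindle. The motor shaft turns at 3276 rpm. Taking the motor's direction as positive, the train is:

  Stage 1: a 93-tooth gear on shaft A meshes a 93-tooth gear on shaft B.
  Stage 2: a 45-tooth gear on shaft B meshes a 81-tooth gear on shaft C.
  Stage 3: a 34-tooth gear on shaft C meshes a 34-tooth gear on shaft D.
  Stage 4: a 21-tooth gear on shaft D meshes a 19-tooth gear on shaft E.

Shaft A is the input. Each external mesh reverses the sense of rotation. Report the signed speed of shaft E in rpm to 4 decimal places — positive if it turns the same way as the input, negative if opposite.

+2011.5789 rpm (same as input, |ω| = 2011.5789 rpm)

Stage 1 [93T→93T]: ω = 3276.0000×93/93 = 3276.0000 rpm, dir flips to −; running = −3276.0000
Stage 2 [45T→81T]: ω = 3276.0000×45/81 = 1820.0000 rpm, dir flips to +; running = +1820.0000
Stage 3 [34T→34T]: ω = 1820.0000×34/34 = 1820.0000 rpm, dir flips to −; running = −1820.0000
Stage 4 [21T→19T]: ω = 1820.0000×21/19 = 2011.5789 rpm, dir flips to +; running = +2011.5789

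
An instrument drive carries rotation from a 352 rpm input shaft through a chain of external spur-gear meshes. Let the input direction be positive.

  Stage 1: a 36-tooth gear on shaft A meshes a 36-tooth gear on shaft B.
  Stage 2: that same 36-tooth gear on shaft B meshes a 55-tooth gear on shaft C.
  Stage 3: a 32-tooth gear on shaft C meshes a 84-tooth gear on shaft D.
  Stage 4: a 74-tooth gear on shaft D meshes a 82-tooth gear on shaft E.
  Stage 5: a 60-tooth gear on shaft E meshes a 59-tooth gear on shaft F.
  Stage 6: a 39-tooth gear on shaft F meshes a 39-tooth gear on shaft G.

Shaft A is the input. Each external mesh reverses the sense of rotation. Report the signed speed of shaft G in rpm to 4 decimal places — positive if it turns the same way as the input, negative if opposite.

Stage 1 [36T→36T]: ω = 352.0000×36/36 = 352.0000 rpm, dir flips to −; running = −352.0000
Stage 2 [36T→55T]: ω = 352.0000×36/55 = 230.4000 rpm, dir flips to +; running = +230.4000
Stage 3 [32T→84T]: ω = 230.4000×32/84 = 87.7714 rpm, dir flips to −; running = −87.7714
Stage 4 [74T→82T]: ω = 87.7714×74/82 = 79.2084 rpm, dir flips to +; running = +79.2084
Stage 5 [60T→59T]: ω = 79.2084×60/59 = 80.5509 rpm, dir flips to −; running = −80.5509
Stage 6 [39T→39T]: ω = 80.5509×39/39 = 80.5509 rpm, dir flips to +; running = +80.5509

+80.5509 rpm (same as input, |ω| = 80.5509 rpm)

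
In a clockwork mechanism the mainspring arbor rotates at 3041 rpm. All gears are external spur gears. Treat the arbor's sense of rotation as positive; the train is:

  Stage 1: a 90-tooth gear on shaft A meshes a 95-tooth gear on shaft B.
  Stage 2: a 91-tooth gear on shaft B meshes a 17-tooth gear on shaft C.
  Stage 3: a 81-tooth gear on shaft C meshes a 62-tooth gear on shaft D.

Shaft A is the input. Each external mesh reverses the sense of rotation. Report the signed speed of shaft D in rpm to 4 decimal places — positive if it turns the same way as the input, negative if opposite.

-20147.4982 rpm (opposite to input, |ω| = 20147.4982 rpm)

Stage 1 [90T→95T]: ω = 3041.0000×90/95 = 2880.9474 rpm, dir flips to −; running = −2880.9474
Stage 2 [91T→17T]: ω = 2880.9474×91/17 = 15421.5418 rpm, dir flips to +; running = +15421.5418
Stage 3 [81T→62T]: ω = 15421.5418×81/62 = 20147.4982 rpm, dir flips to −; running = −20147.4982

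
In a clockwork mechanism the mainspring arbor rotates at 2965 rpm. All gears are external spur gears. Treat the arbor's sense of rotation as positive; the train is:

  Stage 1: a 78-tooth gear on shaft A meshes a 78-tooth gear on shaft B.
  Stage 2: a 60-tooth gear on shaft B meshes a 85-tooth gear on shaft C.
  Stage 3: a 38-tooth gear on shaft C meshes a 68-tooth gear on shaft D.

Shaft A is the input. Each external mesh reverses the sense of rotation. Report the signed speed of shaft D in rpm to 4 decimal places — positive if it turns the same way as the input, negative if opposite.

-1169.5848 rpm (opposite to input, |ω| = 1169.5848 rpm)

Stage 1 [78T→78T]: ω = 2965.0000×78/78 = 2965.0000 rpm, dir flips to −; running = −2965.0000
Stage 2 [60T→85T]: ω = 2965.0000×60/85 = 2092.9412 rpm, dir flips to +; running = +2092.9412
Stage 3 [38T→68T]: ω = 2092.9412×38/68 = 1169.5848 rpm, dir flips to −; running = −1169.5848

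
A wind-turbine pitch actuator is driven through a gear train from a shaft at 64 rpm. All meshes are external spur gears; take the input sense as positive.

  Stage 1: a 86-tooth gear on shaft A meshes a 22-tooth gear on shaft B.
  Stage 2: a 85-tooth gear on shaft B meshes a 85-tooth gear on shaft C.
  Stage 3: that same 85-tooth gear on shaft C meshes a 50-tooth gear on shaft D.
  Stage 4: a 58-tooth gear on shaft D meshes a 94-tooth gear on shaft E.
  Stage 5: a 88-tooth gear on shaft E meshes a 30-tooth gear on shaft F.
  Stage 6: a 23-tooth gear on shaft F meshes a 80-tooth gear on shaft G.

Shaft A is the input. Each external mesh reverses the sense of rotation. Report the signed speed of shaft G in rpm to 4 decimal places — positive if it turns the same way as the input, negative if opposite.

Stage 1 [86T→22T]: ω = 64.0000×86/22 = 250.1818 rpm, dir flips to −; running = −250.1818
Stage 2 [85T→85T]: ω = 250.1818×85/85 = 250.1818 rpm, dir flips to +; running = +250.1818
Stage 3 [85T→50T]: ω = 250.1818×85/50 = 425.3091 rpm, dir flips to −; running = −425.3091
Stage 4 [58T→94T]: ω = 425.3091×58/94 = 262.4248 rpm, dir flips to +; running = +262.4248
Stage 5 [88T→30T]: ω = 262.4248×88/30 = 769.7793 rpm, dir flips to −; running = −769.7793
Stage 6 [23T→80T]: ω = 769.7793×23/80 = 221.3115 rpm, dir flips to +; running = +221.3115

+221.3115 rpm (same as input, |ω| = 221.3115 rpm)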